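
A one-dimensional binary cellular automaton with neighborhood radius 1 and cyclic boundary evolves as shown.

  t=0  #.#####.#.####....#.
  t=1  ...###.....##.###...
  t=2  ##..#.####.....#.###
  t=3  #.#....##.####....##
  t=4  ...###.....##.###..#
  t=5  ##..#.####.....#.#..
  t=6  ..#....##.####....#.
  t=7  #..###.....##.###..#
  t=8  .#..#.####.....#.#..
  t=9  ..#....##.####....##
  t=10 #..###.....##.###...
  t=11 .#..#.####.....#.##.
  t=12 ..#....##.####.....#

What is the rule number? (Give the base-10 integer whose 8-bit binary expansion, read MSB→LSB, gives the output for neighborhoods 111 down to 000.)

145

  nb ###: next=#  (t=0,i=3, bit7=1)
  nb ##.: next=.  (t=0,i=6, bit6=0)
  nb #.#: next=.  (t=0,i=1, bit5=0)
  nb #..: next=#  (t=0,i=14, bit4=1)
  nb .##: next=.  (t=0,i=2, bit3=0)
  nb .#.: next=.  (t=0,i=0, bit2=0)
  nb ..#: next=.  (t=0,i=17, bit1=0)
  nb ...: next=#  (t=0,i=15, bit0=1)
  bits 10010001 = 145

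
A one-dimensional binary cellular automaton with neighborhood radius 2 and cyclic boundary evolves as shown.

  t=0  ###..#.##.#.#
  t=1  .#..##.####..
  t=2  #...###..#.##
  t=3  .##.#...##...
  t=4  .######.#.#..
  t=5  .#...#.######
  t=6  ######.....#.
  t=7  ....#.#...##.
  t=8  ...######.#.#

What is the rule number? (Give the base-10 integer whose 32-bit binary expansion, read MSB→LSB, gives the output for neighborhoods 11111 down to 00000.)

  ##### -> .   bit 31 = 0  t=4,i=3
  ####. -> #   bit 30 = 1  t=0,i=1
  ###.# -> .   bit 29 = 0  t=4,i=6
  ###.. -> .   bit 28 = 0  t=0,i=2
  ##.## -> #   bit 27 = 1  t=1,i=6
  ##.#. -> #   bit 26 = 1  t=0,i=9
  ##..# -> .   bit 25 = 0  t=0,i=3
  ##... -> #   bit 24 = 1  t=1,i=11
  #.### -> .   bit 23 = 0  t=0,i=12
  #.##. -> #   bit 22 = 1  t=0,i=7
  #.#.# -> #   bit 21 = 1  t=0,i=10
  #.#.. -> #   bit 20 = 1  t=3,i=4
  #..## -> .   bit 19 = 0  t=1,i=3
  #..#. -> #   bit 18 = 1  t=0,i=4
  #...# -> #   bit 17 = 1  t=1,i=12
  #.... -> .   bit 16 = 0  t=3,i=11
  .#### -> .   bit 15 = 0  t=0,i=0
  .###. -> .   bit 14 = 0  t=2,i=5
  .##.# -> #   bit 13 = 1  t=0,i=8
  .##.. -> .   bit 12 = 0  t=3,i=9
  .#.## -> .   bit 11 = 0  t=0,i=6
  .#.#. -> #   bit 10 = 1  t=4,i=9
  .#..# -> .   bit 9 = 0  t=1,i=2
  .#... -> #   bit 8 = 1  t=3,i=5
  ..### -> #   bit 7 = 1  t=2,i=4
  ..##. -> #   bit 6 = 1  t=1,i=4
  ..#.# -> #   bit 5 = 1  t=0,i=5
  ..#.. -> .   bit 4 = 0  t=1,i=1
  ...## -> .   bit 3 = 0  t=2,i=3
  ...#. -> #   bit 2 = 1  t=1,i=0
  ....# -> .   bit 1 = 0  t=3,i=12
  ..... -> .   bit 0 = 0  t=6,i=8
  bits 01001101011101100010010111100100 = 1299588580

1299588580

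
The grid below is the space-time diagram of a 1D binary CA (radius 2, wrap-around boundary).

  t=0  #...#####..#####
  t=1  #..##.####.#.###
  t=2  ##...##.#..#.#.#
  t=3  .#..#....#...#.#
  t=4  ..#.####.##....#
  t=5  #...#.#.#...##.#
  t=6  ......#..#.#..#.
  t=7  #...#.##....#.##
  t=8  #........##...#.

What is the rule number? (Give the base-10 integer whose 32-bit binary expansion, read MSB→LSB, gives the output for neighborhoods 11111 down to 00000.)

3667985306

  #####|#  b31=1 t=0,i=6
  ####.|#  b30=1 t=0,i=7
  ###.#|.  b29=0 t=1,i=9
  ###..|#  b28=1 t=0,i=0
  ##.##|#  b27=1 t=1,i=5
  ##.#.|.  b26=0 t=1,i=10
  ##..#|#  b25=1 t=0,i=9
  ##...|.  b24=0 t=0,i=1
  #.###|#  b23=1 t=1,i=6
  #.##.|.  b22=0 t=4,i=9
  #.#.#|#  b21=1 t=1,i=11
  #.#..|.  b20=0 t=2,i=8
  #..##|.  b19=0 t=0,i=10
  #..#.|.  b18=0 t=2,i=10
  #...#|.  b17=0 t=0,i=2
  #....|#  b16=1 t=3,i=6
  .####|.  b15=0 t=0,i=5
  .###.|.  b14=0 t=2,i=0
  .##.#|.  b13=0 t=1,i=4
  .##..|.  b12=0 t=4,i=10
  .#.##|.  b11=0 t=1,i=12
  .#.#.|.  b10=0 t=2,i=12
  .#..#|#  b9=1 t=2,i=9
  .#...|#  b8=1 t=3,i=5
  ..###|#  b7=1 t=0,i=4
  ..##.|.  b6=0 t=1,i=3
  ..#.#|.  b5=0 t=2,i=11
  ..#..|#  b4=1 t=3,i=4
  ...##|#  b3=1 t=0,i=3
  ...#.|.  b2=0 t=3,i=8
  ....#|#  b1=1 t=3,i=7
  .....|.  b0=0 t=6,i=1
  bits 11011010101000010000001110011010 = 3667985306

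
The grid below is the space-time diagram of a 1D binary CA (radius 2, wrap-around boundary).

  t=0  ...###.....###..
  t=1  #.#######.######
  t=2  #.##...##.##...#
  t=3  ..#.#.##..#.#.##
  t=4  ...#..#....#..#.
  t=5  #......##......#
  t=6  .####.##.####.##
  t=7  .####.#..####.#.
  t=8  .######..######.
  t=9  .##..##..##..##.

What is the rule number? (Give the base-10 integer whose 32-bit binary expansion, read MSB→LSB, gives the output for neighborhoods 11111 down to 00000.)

  ##### -> .   bit 31 = 0  t=1,i=4
  ####. -> #   bit 30 = 1  t=1,i=7
  ###.# -> #   bit 29 = 1  t=1,i=0
  ###.. -> #   bit 28 = 1  t=0,i=5
  ##.## -> .   bit 27 = 0  t=1,i=1
  ##.#. -> #   bit 26 = 1  t=7,i=5
  ##..# -> .   bit 25 = 0  t=3,i=0
  ##... -> #   bit 24 = 1  t=0,i=6
  #.### -> #   bit 23 = 1  t=1,i=2
  #.##. -> #   bit 22 = 1  t=2,i=2
  #.#.# -> .   bit 21 = 0  t=3,i=4
  #.#.. -> #   bit 20 = 1  t=7,i=6
  #..## -> .   bit 19 = 0  t=7,i=0
  #..#. -> .   bit 18 = 0  t=3,i=1
  #...# -> .   bit 17 = 0  t=2,i=5
  #.... -> #   bit 16 = 1  t=0,i=7
  .#### -> #   bit 15 = 1  t=1,i=3
  .###. -> #   bit 14 = 1  t=0,i=4
  .##.# -> .   bit 13 = 0  t=2,i=0
  .##.. -> .   bit 12 = 0  t=2,i=3
  .#.## -> .   bit 11 = 0  t=3,i=5
  .#.#. -> #   bit 10 = 1  t=3,i=3
  .#..# -> .   bit 9 = 0  t=4,i=4
  .#... -> #   bit 8 = 1  t=4,i=7
  ..### -> #   bit 7 = 1  t=0,i=3
  ..##. -> #   bit 6 = 1  t=2,i=7
  ..#.# -> .   bit 5 = 0  t=3,i=2
  ..#.. -> .   bit 4 = 0  t=4,i=3
  ...## -> #   bit 3 = 1  t=0,i=2
  ...#. -> .   bit 2 = 0  t=4,i=2
  ....# -> .   bit 1 = 0  t=0,i=1
  ..... -> #   bit 0 = 1  t=0,i=0
  bits 01110101110100011100010111001001 = 1976681929

1976681929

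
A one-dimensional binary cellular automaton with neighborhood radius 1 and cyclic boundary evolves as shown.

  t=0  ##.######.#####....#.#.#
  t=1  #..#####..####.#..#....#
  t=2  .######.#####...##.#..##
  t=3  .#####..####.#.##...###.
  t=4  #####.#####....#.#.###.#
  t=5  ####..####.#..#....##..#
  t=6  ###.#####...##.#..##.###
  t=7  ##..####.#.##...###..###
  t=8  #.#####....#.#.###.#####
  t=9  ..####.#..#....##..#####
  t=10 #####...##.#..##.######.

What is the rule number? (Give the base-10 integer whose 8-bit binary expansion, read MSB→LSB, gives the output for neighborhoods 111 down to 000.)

  ###|#  b7=1 t=0,i=0
  ##.|.  b6=0 t=0,i=1
  #.#|.  b5=0 t=0,i=2
  #..|#  b4=1 t=0,i=15
  .##|#  b3=1 t=0,i=3
  .#.|.  b2=0 t=0,i=19
  ..#|#  b1=1 t=0,i=18
  ...|.  b0=0 t=0,i=16
  bits 10011010 = 154

154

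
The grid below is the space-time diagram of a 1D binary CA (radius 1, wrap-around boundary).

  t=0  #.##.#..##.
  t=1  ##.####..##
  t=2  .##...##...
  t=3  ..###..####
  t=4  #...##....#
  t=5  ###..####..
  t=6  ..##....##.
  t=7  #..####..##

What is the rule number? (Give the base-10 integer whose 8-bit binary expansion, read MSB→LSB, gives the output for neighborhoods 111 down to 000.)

  [7] ### => .  t=1,i=0
  [6] ##. => #  t=0,i=3
  [5] #.# => #  t=0,i=1
  [4] #.. => #  t=0,i=6
  [3] .## => .  t=0,i=2
  [2] .#. => #  t=0,i=0
  [1] ..# => .  t=0,i=7
  [0] ... => #  t=2,i=4
  bits 01110101 = 117

117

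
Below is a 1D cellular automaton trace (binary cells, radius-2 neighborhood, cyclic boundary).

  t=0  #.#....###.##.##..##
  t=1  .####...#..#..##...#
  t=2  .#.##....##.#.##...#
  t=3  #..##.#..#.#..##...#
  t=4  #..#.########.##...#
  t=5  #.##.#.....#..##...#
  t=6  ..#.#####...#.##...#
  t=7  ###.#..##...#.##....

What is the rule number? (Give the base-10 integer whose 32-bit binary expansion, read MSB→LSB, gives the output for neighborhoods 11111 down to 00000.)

1423267681

  #####|.  b31=0 t=4,i=7
  ####.|#  b30=1 t=1,i=3
  ###.#|.  b29=0 t=0,i=0
  ###..|#  b28=1 t=1,i=4
  ##.##|.  b27=0 t=0,i=10
  ##.#.|#  b26=1 t=0,i=1
  ##..#|.  b25=0 t=0,i=16
  ##...|.  b24=0 t=1,i=5
  #.###|#  b23=1 t=1,i=1
  #.##.|#  b22=1 t=0,i=11
  #.#.#|.  b21=0 t=2,i=1
  #.#..|#  b20=1 t=0,i=2
  #..##|.  b19=0 t=0,i=17
  #..#.|#  b18=1 t=1,i=10
  #...#|.  b17=0 t=1,i=6
  #....|#  b16=1 t=0,i=4
  .####|.  b15=0 t=1,i=2
  .###.|#  b14=1 t=0,i=8
  .##.#|.  b13=0 t=0,i=12
  .##..|#  b12=1 t=0,i=15
  .#.##|.  b11=0 t=1,i=0
  .#.#.|#  b10=1 t=2,i=0
  .#..#|#  b9=1 t=1,i=9
  .#...|#  b8=1 t=0,i=3
  ..###|.  b7=0 t=0,i=7
  ..##.|#  b6=1 t=1,i=14
  ..#.#|#  b5=1 t=1,i=19
  ..#..|.  b4=0 t=1,i=8
  ...##|.  b3=0 t=0,i=6
  ...#.|.  b2=0 t=1,i=7
  ....#|.  b1=0 t=0,i=5
  .....|#  b0=1 t=5,i=8
  bits 01010100110101010101011101100001 = 1423267681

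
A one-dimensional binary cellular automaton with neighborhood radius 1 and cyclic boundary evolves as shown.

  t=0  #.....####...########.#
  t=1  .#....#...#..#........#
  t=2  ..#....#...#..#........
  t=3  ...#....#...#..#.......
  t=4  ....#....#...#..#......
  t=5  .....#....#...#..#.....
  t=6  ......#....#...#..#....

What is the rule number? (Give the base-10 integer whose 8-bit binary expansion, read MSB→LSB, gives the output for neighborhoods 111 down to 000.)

24

  [7] ### => .  t=0,i=7
  [6] ##. => .  t=0,i=0
  [5] #.# => .  t=0,i=21
  [4] #.. => #  t=0,i=1
  [3] .## => #  t=0,i=6
  [2] .#. => .  t=1,i=1
  [1] ..# => .  t=0,i=5
  [0] ... => .  t=0,i=2
  bits 00011000 = 24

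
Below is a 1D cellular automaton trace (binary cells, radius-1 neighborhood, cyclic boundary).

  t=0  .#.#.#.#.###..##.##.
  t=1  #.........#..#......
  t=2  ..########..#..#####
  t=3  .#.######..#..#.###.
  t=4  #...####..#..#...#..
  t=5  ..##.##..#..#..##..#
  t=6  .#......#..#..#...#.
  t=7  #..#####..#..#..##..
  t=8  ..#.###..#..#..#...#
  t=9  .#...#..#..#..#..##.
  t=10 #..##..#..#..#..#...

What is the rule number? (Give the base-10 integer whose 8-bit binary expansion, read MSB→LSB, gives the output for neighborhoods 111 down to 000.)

131

  nb ###: next=#  (t=0,i=10, bit7=1)
  nb ##.: next=.  (t=0,i=11, bit6=0)
  nb #.#: next=.  (t=0,i=2, bit5=0)
  nb #..: next=.  (t=0,i=12, bit4=0)
  nb .##: next=.  (t=0,i=9, bit3=0)
  nb .#.: next=.  (t=0,i=1, bit2=0)
  nb ..#: next=#  (t=0,i=0, bit1=1)
  nb ...: next=#  (t=1,i=2, bit0=1)
  bits 10000011 = 131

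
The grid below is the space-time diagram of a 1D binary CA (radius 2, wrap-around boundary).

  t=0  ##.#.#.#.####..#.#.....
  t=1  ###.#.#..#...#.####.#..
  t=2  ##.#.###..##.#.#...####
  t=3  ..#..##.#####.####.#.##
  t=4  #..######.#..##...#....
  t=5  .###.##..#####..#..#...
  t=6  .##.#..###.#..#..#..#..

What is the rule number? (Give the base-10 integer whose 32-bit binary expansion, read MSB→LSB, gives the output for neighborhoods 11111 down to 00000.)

  ##### -> #   bit 31 = 1  t=2,i=21
  ####. -> .   bit 30 = 0  t=0,i=11
  ###.# -> .   bit 29 = 0  t=1,i=2
  ###.. -> .   bit 28 = 0  t=0,i=12
  ##.## -> #   bit 27 = 1  t=3,i=7
  ##.#. -> #   bit 26 = 1  t=0,i=2
  ##..# -> #   bit 25 = 1  t=0,i=13
  ##... -> .   bit 24 = 0  t=4,i=15
  #.### -> #   bit 23 = 1  t=0,i=9
  #.##. -> .   bit 22 = 0  t=3,i=21
  #.#.# -> .   bit 21 = 0  t=0,i=3
  #.#.. -> #   bit 20 = 1  t=0,i=17
  #..## -> #   bit 19 = 1  t=1,i=22
  #..#. -> .   bit 18 = 0  t=0,i=14
  #...# -> #   bit 17 = 1  t=1,i=11
  #.... -> .   bit 16 = 0  t=0,i=19
  .#### -> .   bit 15 = 0  t=0,i=10
  .###. -> #   bit 14 = 1  t=1,i=1
  .##.# -> #   bit 13 = 1  t=0,i=1
  .##.. -> .   bit 12 = 0  t=3,i=22
  .#.## -> .   bit 11 = 0  t=0,i=8
  .#.#. -> #   bit 10 = 1  t=0,i=4
  .#..# -> #   bit 9 = 1  t=1,i=7
  .#... -> #   bit 8 = 1  t=0,i=18
  ..### -> #   bit 7 = 1  t=1,i=0
  ..##. -> #   bit 6 = 1  t=0,i=0
  ..#.# -> #   bit 5 = 1  t=0,i=15
  ..#.. -> .   bit 4 = 0  t=1,i=9
  ...## -> .   bit 3 = 0  t=0,i=22
  ...#. -> .   bit 2 = 0  t=1,i=12
  ....# -> .   bit 1 = 0  t=0,i=21
  ..... -> #   bit 0 = 1  t=0,i=20
  bits 10001110100110100110011111100001 = 2392483809

2392483809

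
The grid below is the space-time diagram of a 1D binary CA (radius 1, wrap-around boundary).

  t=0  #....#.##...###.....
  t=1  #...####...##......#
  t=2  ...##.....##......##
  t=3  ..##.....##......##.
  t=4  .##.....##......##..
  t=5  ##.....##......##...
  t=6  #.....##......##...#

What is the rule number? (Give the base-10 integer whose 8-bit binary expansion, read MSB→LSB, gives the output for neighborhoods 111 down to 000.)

46

  ###|.  b7=0 t=0,i=13
  ##.|.  b6=0 t=0,i=8
  #.#|#  b5=1 t=0,i=6
  #..|.  b4=0 t=0,i=1
  .##|#  b3=1 t=0,i=7
  .#.|#  b2=1 t=0,i=0
  ..#|#  b1=1 t=0,i=4
  ...|.  b0=0 t=0,i=2
  bits 00101110 = 46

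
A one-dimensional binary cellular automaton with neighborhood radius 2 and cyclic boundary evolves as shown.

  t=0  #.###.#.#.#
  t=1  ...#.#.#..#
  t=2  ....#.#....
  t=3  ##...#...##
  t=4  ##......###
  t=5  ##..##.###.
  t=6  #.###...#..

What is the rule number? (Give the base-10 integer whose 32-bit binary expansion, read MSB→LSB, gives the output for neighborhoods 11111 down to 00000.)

  ##### -> .   bit 31 = 0  t=4,i=10
  ####. -> #   bit 30 = 1  t=3,i=0
  ###.# -> .   bit 29 = 0  t=0,i=4
  ###.. -> #   bit 28 = 1  t=3,i=1
  ##.## -> .   bit 27 = 0  t=0,i=1
  ##.#. -> #   bit 26 = 1  t=0,i=5
  ##..# -> #   bit 25 = 1  t=5,i=2
  ##... -> .   bit 24 = 0  t=3,i=2
  #.### -> .   bit 23 = 0  t=0,i=2
  #.##. -> #   bit 22 = 1  t=0,i=10
  #.#.# -> .   bit 21 = 0  t=0,i=6
  #.#.. -> .   bit 20 = 0  t=1,i=7
  #..## -> #   bit 19 = 1  t=5,i=3
  #..#. -> .   bit 18 = 0  t=1,i=9
  #...# -> .   bit 17 = 0  t=1,i=1
  #.... -> .   bit 16 = 0  t=2,i=8
  .#### -> #   bit 15 = 1  t=3,i=10
  .###. -> #   bit 14 = 1  t=0,i=3
  .##.# -> .   bit 13 = 0  t=0,i=0
  .##.. -> .   bit 12 = 0  t=5,i=1
  .#.## -> .   bit 11 = 0  t=0,i=9
  .#.#. -> #   bit 10 = 1  t=0,i=7
  .#..# -> .   bit 9 = 0  t=1,i=8
  .#... -> .   bit 8 = 0  t=1,i=0
  ..### -> #   bit 7 = 1  t=3,i=9
  ..##. -> #   bit 6 = 1  t=5,i=4
  ..#.# -> .   bit 5 = 0  t=1,i=3
  ..#.. -> .   bit 4 = 0  t=1,i=10
  ...## -> #   bit 3 = 1  t=3,i=8
  ...#. -> .   bit 2 = 0  t=1,i=2
  ....# -> .   bit 1 = 0  t=2,i=2
  ..... -> #   bit 0 = 1  t=2,i=0
  bits 01010110010010001100010011001001 = 1447609545

1447609545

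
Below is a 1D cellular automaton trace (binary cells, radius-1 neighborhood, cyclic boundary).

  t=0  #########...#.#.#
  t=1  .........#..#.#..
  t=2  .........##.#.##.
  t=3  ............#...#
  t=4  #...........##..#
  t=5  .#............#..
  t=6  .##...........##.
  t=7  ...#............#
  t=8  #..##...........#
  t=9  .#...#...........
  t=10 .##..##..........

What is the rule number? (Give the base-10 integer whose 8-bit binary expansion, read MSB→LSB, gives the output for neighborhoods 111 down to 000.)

  [7] ### => .  t=0,i=0
  [6] ##. => .  t=0,i=8
  [5] #.# => .  t=0,i=13
  [4] #.. => #  t=0,i=9
  [3] .## => .  t=0,i=16
  [2] .#. => #  t=0,i=12
  [1] ..# => .  t=0,i=11
  [0] ... => .  t=0,i=10
  bits 00010100 = 20

20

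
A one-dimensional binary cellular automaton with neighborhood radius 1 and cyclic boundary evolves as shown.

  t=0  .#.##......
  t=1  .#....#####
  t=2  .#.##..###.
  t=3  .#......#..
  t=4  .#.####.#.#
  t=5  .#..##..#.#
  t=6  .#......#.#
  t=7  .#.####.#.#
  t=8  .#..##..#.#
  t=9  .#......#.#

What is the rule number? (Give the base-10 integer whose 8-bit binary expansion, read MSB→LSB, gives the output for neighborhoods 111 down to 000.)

  ###|#  b7=1 t=1,i=7
  ##.|.  b6=0 t=0,i=4
  #.#|.  b5=0 t=0,i=2
  #..|.  b4=0 t=0,i=5
  .##|.  b3=0 t=0,i=3
  .#.|#  b2=1 t=0,i=1
  ..#|.  b1=0 t=0,i=0
  ...|#  b0=1 t=0,i=6
  bits 10000101 = 133

133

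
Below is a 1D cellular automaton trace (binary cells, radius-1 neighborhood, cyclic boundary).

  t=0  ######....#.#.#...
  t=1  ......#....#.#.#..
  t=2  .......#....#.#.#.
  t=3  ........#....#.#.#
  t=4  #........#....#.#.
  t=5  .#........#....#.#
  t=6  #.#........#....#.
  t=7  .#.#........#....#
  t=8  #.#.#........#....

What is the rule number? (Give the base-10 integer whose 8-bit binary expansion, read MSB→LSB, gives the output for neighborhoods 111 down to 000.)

  ###|.  b7=0 t=0,i=1
  ##.|.  b6=0 t=0,i=5
  #.#|#  b5=1 t=0,i=11
  #..|#  b4=1 t=0,i=6
  .##|.  b3=0 t=0,i=0
  .#.|.  b2=0 t=0,i=10
  ..#|.  b1=0 t=0,i=9
  ...|.  b0=0 t=0,i=7
  bits 00110000 = 48

48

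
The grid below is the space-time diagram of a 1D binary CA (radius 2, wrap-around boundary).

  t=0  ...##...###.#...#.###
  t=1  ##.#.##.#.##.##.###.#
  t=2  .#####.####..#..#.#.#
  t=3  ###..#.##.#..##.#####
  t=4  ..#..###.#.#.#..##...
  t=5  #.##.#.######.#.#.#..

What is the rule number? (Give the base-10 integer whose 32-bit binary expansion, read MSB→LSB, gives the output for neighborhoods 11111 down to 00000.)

904040434

  ##### -> .   bit 31 = 0  t=2,i=3
  ####. -> .   bit 30 = 0  t=2,i=4
  ###.# -> #   bit 29 = 1  t=0,i=10
  ###.. -> #   bit 28 = 1  t=0,i=20
  ##.## -> .   bit 27 = 0  t=1,i=12
  ##.#. -> #   bit 26 = 1  t=0,i=11
  ##..# -> .   bit 25 = 0  t=2,i=11
  ##... -> #   bit 24 = 1  t=0,i=0
  #.### -> #   bit 23 = 1  t=0,i=18
  #.##. -> #   bit 22 = 1  t=1,i=5
  #.#.# -> #   bit 21 = 1  t=1,i=3
  #.#.. -> .   bit 20 = 0  t=0,i=12
  #..## -> .   bit 19 = 0  t=3,i=12
  #..#. -> .   bit 18 = 0  t=2,i=12
  #...# -> #   bit 17 = 1  t=0,i=1
  #.... -> .   bit 16 = 0  t=4,i=19
  .#### -> #   bit 15 = 1  t=2,i=2
  .###. -> .   bit 14 = 0  t=0,i=9
  .##.# -> .   bit 13 = 0  t=1,i=6
  .##.. -> .   bit 12 = 0  t=0,i=4
  .#.## -> #   bit 11 = 1  t=0,i=17
  .#.#. -> #   bit 10 = 1  t=2,i=17
  .#..# -> #   bit 9 = 1  t=2,i=14
  .#... -> #   bit 8 = 1  t=0,i=13
  ..### -> #   bit 7 = 1  t=0,i=8
  ..##. -> #   bit 6 = 1  t=0,i=3
  ..#.# -> #   bit 5 = 1  t=0,i=16
  ..#.. -> #   bit 4 = 1  t=2,i=13
  ...## -> .   bit 3 = 0  t=0,i=2
  ...#. -> .   bit 2 = 0  t=0,i=15
  ....# -> #   bit 1 = 1  t=4,i=0
  ..... -> .   bit 0 = 0  t=4,i=20
  bits 00110101111000101000111111110010 = 904040434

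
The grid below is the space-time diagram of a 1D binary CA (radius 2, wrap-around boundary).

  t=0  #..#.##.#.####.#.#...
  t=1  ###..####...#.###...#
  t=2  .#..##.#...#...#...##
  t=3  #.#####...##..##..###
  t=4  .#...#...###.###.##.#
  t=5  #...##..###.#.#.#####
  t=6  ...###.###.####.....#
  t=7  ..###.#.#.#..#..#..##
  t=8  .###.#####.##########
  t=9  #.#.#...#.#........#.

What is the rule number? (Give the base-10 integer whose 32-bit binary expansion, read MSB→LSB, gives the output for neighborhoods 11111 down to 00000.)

  [31] ##### => .  t=3,i=4
  [30] ####. => #  t=0,i=12
  [29] ###.# => .  t=0,i=13
  [28] ###.. => .  t=1,i=2
  [27] ##.## => #  t=3,i=1
  [26] ##.#. => #  t=0,i=7
  [25] ##..# => .  t=1,i=3
  [24] ##... => .  t=1,i=9
  [23] #.### => .  t=0,i=10
  [22] #.##. => #  t=0,i=5
  [21] #.#.# => #  t=0,i=8
  [20] #.#.. => .  t=0,i=17
  [19] #..## => #  t=1,i=4
  [18] #..#. => #  t=0,i=2
  [17] #...# => .  t=0,i=19
  [16] #.... => #  t=6,i=16
  [15] .#### => .  t=0,i=11
  [14] .###. => #  t=1,i=15
  [13] .##.# => #  t=0,i=6
  [12] .##.. => #  t=3,i=11
  [11] .#.## => .  t=0,i=4
  [10] .#.#. => #  t=0,i=16
  [9] .#..# => #  t=0,i=1
  [8] .#... => .  t=0,i=18
  [7] ..### => #  t=1,i=5
  [6] ..##. => #  t=2,i=4
  [5] ..#.# => .  t=0,i=3
  [4] ..#.. => #  t=0,i=0
  [3] ...## => #  t=1,i=19
  [2] ...#. => #  t=0,i=20
  [1] ....# => .  t=6,i=18
  [0] ..... => .  t=6,i=17
  bits 01001100011011010111011011011100 = 1282242268

1282242268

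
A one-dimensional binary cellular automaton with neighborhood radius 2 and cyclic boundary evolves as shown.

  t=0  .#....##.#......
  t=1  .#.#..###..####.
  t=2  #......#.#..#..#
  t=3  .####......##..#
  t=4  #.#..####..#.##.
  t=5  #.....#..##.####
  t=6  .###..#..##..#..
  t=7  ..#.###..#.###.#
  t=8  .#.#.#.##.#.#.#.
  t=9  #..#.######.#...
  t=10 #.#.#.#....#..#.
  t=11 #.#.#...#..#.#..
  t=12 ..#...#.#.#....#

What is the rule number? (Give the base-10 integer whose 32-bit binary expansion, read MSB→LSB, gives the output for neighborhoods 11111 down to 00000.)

  #####|.  b31=0 t=5,i=14
  ####.|.  b30=0 t=1,i=13
  ###.#|.  b29=0 t=7,i=13
  ###..|.  b28=0 t=1,i=8
  ##.##|.  b27=0 t=5,i=11
  ##.#.|#  b26=1 t=0,i=8
  ##..#|#  b25=1 t=1,i=9
  ##...|#  b24=1 t=2,i=1
  #.###|.  b23=0 t=3,i=1
  #.##.|#  b22=1 t=4,i=13
  #.#.#|#  b21=1 t=4,i=0
  #.#..|.  b20=0 t=0,i=9
  #..##|.  b19=0 t=1,i=5
  #..#.|#  b18=1 t=1,i=0
  #...#|#  b17=1 t=6,i=15
  #....|#  b16=1 t=0,i=3
  .####|#  b15=1 t=1,i=12
  .###.|#  b14=1 t=1,i=7
  .##.#|#  b13=1 t=0,i=7
  .##..|.  b12=0 t=2,i=0
  .#.##|#  b11=1 t=3,i=0
  .#.#.|.  b10=0 t=1,i=2
  .#..#|.  b9=0 t=1,i=4
  .#...|.  b8=0 t=0,i=2
  ..###|.  b7=0 t=1,i=6
  ..##.|#  b6=1 t=0,i=6
  ..#.#|.  b5=0 t=1,i=1
  ..#..|#  b4=1 t=0,i=1
  ...##|.  b3=0 t=0,i=5
  ...#.|.  b2=0 t=0,i=0
  ....#|.  b1=0 t=0,i=4
  .....|#  b0=1 t=0,i=12
  bits 00000111011001111110100001010001 = 124250193

124250193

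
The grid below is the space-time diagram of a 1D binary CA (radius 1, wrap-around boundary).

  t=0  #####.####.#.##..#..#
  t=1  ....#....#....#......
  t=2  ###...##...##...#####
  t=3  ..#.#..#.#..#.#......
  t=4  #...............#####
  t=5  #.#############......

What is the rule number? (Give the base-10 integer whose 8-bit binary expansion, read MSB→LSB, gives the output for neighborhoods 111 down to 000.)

65

  ### -> .   bit 7 = 0  t=0,i=0
  ##. -> #   bit 6 = 1  t=0,i=4
  #.# -> .   bit 5 = 0  t=0,i=5
  #.. -> .   bit 4 = 0  t=0,i=15
  .## -> .   bit 3 = 0  t=0,i=6
  .#. -> .   bit 2 = 0  t=0,i=11
  ..# -> .   bit 1 = 0  t=0,i=16
  ... -> #   bit 0 = 1  t=1,i=0
  bits 01000001 = 65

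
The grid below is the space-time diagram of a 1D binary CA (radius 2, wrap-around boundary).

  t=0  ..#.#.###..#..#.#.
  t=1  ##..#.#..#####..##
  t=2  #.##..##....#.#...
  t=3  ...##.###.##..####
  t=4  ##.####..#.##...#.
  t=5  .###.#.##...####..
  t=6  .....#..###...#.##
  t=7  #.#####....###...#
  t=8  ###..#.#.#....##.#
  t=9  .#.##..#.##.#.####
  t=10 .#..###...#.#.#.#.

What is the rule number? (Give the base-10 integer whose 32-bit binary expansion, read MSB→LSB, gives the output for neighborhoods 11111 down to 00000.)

  #####|.  b31=0 t=1,i=11
  ####.|#  b30=1 t=1,i=0
  ###.#|.  b29=0 t=3,i=8
  ###..|.  b28=0 t=0,i=8
  ##.##|#  b27=1 t=3,i=5
  ##.#.|.  b26=0 t=5,i=4
  ##..#|#  b25=1 t=0,i=9
  ##...|#  b24=1 t=2,i=8
  #.###|#  b23=1 t=0,i=6
  #.##.|.  b22=0 t=2,i=2
  #.#.#|#  b21=1 t=0,i=4
  #.#..|#  b20=1 t=0,i=16
  #..##|.  b19=0 t=1,i=8
  #..#.|#  b18=1 t=0,i=10
  #...#|#  b17=1 t=0,i=0
  #....|.  b16=0 t=2,i=9
  .####|.  b15=0 t=1,i=10
  .###.|.  b14=0 t=0,i=7
  .##.#|#  b13=1 t=3,i=4
  .##..|#  b12=1 t=2,i=3
  .#.##|.  b11=0 t=0,i=5
  .#.#.|.  b10=0 t=0,i=3
  .#..#|#  b9=1 t=0,i=12
  .#...|#  b8=1 t=0,i=17
  ..###|.  b7=0 t=1,i=9
  ..##.|#  b6=1 t=2,i=6
  ..#.#|.  b5=0 t=0,i=2
  ..#..|#  b4=1 t=0,i=11
  ...##|.  b3=0 t=3,i=2
  ...#.|#  b2=1 t=0,i=1
  ....#|#  b1=1 t=2,i=10
  .....|#  b0=1 t=6,i=2
  bits 01001011101101100011001101010111 = 1270231895

1270231895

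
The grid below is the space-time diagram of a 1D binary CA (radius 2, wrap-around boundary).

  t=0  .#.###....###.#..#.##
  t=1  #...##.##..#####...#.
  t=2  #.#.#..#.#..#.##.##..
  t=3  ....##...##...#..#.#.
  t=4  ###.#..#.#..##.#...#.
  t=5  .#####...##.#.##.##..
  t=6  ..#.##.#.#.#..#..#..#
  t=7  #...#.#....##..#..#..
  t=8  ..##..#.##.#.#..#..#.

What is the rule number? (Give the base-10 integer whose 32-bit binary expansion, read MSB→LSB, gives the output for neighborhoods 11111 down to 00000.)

  #####|.  b31=0 t=1,i=13
  ####.|#  b30=1 t=1,i=14
  ###.#|#  b29=1 t=0,i=12
  ###..|#  b28=1 t=0,i=5
  ##.##|.  b27=0 t=1,i=6
  ##.#.|#  b26=1 t=0,i=0
  ##..#|#  b25=1 t=1,i=9
  ##...|.  b24=0 t=0,i=6
  #.###|.  b23=0 t=0,i=3
  #.##.|#  b22=1 t=0,i=19
  #.#.#|.  b21=0 t=0,i=1
  #.#..|#  b20=1 t=0,i=14
  #..##|.  b19=0 t=1,i=10
  #..#.|.  b18=0 t=0,i=16
  #...#|#  b17=1 t=1,i=2
  #....|#  b16=1 t=0,i=7
  .####|#  b15=1 t=1,i=12
  .###.|#  b14=1 t=0,i=4
  .##.#|.  b13=0 t=0,i=20
  .##..|.  b12=0 t=1,i=8
  .#.##|.  b11=0 t=0,i=2
  .#.#.|.  b10=0 t=1,i=20
  .#..#|#  b9=1 t=0,i=15
  .#...|.  b8=0 t=1,i=1
  ..###|.  b7=0 t=0,i=10
  ..##.|#  b6=1 t=1,i=4
  ..#.#|.  b5=0 t=0,i=17
  ..#..|.  b4=0 t=3,i=14
  ...##|.  b3=0 t=0,i=9
  ...#.|#  b2=1 t=1,i=18
  ....#|#  b1=1 t=0,i=8
  .....|#  b0=1 t=3,i=1
  bits 01110110010100111100001001000111 = 1985200711

1985200711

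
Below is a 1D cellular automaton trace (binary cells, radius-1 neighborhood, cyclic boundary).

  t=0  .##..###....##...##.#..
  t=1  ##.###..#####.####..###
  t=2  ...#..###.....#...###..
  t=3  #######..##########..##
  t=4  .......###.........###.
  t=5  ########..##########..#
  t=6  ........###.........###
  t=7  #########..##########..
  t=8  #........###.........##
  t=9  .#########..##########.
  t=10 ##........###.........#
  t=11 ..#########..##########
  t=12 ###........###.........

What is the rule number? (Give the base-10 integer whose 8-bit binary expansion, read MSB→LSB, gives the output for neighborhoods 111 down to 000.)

31

  ###|.  b7=0 t=0,i=6
  ##.|.  b6=0 t=0,i=2
  #.#|.  b5=0 t=0,i=19
  #..|#  b4=1 t=0,i=3
  .##|#  b3=1 t=0,i=1
  .#.|#  b2=1 t=0,i=20
  ..#|#  b1=1 t=0,i=0
  ...|#  b0=1 t=0,i=9
  bits 00011111 = 31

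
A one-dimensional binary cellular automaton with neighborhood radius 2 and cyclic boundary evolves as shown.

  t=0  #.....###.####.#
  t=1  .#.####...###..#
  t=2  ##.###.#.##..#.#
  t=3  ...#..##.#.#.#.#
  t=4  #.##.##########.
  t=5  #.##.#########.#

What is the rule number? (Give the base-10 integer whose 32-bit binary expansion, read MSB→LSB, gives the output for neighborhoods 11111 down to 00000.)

  #####|#  b31=1 t=4,i=7
  ####.|#  b30=1 t=0,i=12
  ###.#|.  b29=0 t=0,i=8
  ###..|.  b28=0 t=1,i=6
  ##.##|.  b27=0 t=0,i=9
  ##.#.|#  b26=1 t=2,i=6
  ##..#|#  b25=1 t=1,i=13
  ##...|#  b24=1 t=0,i=1
  #.###|#  b23=1 t=0,i=10
  #.##.|#  b22=1 t=0,i=15
  #.#.#|#  b21=1 t=1,i=1
  #.#..|.  b20=0 t=3,i=15
  #..##|#  b19=1 t=3,i=5
  #..#.|.  b18=0 t=1,i=14
  #...#|.  b17=0 t=1,i=8
  #....|.  b16=0 t=0,i=2
  .####|#  b15=1 t=0,i=11
  .###.|.  b14=0 t=0,i=7
  .##.#|#  b13=1 t=3,i=7
  .##..|.  b12=0 t=0,i=0
  .#.##|.  b11=0 t=1,i=2
  .#.#.|#  b10=1 t=1,i=0
  .#..#|.  b9=0 t=3,i=4
  .#...|#  b8=1 t=3,i=0
  ..###|#  b7=1 t=0,i=6
  ..##.|#  b6=1 t=3,i=6
  ..#.#|#  b5=1 t=1,i=15
  ..#..|#  b4=1 t=3,i=3
  ...##|#  b3=1 t=0,i=5
  ...#.|#  b2=1 t=3,i=2
  ....#|#  b1=1 t=0,i=4
  .....|#  b0=1 t=0,i=3
  bits 11000111111010001010010111111111 = 3353912831

3353912831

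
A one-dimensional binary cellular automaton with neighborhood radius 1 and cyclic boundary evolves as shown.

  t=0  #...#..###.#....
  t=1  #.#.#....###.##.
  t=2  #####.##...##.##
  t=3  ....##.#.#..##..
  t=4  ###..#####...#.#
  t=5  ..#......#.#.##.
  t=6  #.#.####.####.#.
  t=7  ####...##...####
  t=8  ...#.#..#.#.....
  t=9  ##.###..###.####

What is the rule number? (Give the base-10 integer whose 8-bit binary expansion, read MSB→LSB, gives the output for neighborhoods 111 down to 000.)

101

  nb ###: next=.  (t=0,i=8, bit7=0)
  nb ##.: next=#  (t=0,i=9, bit6=1)
  nb #.#: next=#  (t=0,i=10, bit5=1)
  nb #..: next=.  (t=0,i=1, bit4=0)
  nb .##: next=.  (t=0,i=7, bit3=0)
  nb .#.: next=#  (t=0,i=0, bit2=1)
  nb ..#: next=.  (t=0,i=3, bit1=0)
  nb ...: next=#  (t=0,i=2, bit0=1)
  bits 01100101 = 101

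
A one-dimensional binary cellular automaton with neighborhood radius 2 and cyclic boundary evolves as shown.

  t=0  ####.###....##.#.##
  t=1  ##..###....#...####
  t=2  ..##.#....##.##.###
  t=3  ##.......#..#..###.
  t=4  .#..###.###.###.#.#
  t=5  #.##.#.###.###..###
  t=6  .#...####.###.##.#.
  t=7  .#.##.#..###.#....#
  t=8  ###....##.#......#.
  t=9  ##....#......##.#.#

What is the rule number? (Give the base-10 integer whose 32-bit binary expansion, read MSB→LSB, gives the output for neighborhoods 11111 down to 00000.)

2326453789

  ##### -> #   bit 31 = 1  t=0,i=0
  ####. -> .   bit 30 = 0  t=0,i=2
  ###.# -> .   bit 29 = 0  t=0,i=3
  ###.. -> .   bit 28 = 0  t=0,i=7
  ##.## -> #   bit 27 = 1  t=0,i=4
  ##.#. -> .   bit 26 = 0  t=0,i=14
  ##..# -> #   bit 25 = 1  t=1,i=2
  ##... -> .   bit 24 = 0  t=0,i=8
  #.### -> #   bit 23 = 1  t=0,i=5
  #.##. -> .   bit 22 = 0  t=2,i=13
  #.#.# -> #   bit 21 = 1  t=0,i=15
  #.#.. -> .   bit 20 = 0  t=2,i=5
  #..## -> #   bit 19 = 1  t=1,i=3
  #..#. -> .   bit 18 = 0  t=3,i=11
  #...# -> #   bit 17 = 1  t=1,i=13
  #.... -> .   bit 16 = 0  t=0,i=9
  .#### -> #   bit 15 = 1  t=0,i=18
  .###. -> #   bit 14 = 1  t=0,i=6
  .##.# -> .   bit 13 = 0  t=0,i=13
  .##.. -> #   bit 12 = 1  t=3,i=1
  .#.## -> #   bit 11 = 1  t=0,i=16
  .#.#. -> #   bit 10 = 1  t=4,i=0
  .#..# -> #   bit 9 = 1  t=3,i=10
  .#... -> .   bit 8 = 0  t=1,i=12
  ..### -> .   bit 7 = 0  t=1,i=4
  ..##. -> .   bit 6 = 0  t=0,i=12
  ..#.# -> .   bit 5 = 0  t=7,i=18
  ..#.. -> #   bit 4 = 1  t=1,i=11
  ...## -> #   bit 3 = 1  t=0,i=11
  ...#. -> #   bit 2 = 1  t=1,i=10
  ....# -> .   bit 1 = 0  t=0,i=10
  ..... -> #   bit 0 = 1  t=3,i=4
  bits 10001010101010101101111000011101 = 2326453789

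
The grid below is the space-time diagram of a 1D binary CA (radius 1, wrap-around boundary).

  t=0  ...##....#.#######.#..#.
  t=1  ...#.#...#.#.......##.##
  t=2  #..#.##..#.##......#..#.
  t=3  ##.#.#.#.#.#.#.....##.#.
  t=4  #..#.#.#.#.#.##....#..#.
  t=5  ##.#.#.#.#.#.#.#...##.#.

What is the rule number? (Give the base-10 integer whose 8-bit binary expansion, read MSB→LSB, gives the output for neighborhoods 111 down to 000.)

28

  nb ###: next=.  (t=0,i=12, bit7=0)
  nb ##.: next=.  (t=0,i=4, bit6=0)
  nb #.#: next=.  (t=0,i=10, bit5=0)
  nb #..: next=#  (t=0,i=5, bit4=1)
  nb .##: next=#  (t=0,i=3, bit3=1)
  nb .#.: next=#  (t=0,i=9, bit2=1)
  nb ..#: next=.  (t=0,i=2, bit1=0)
  nb ...: next=.  (t=0,i=0, bit0=0)
  bits 00011100 = 28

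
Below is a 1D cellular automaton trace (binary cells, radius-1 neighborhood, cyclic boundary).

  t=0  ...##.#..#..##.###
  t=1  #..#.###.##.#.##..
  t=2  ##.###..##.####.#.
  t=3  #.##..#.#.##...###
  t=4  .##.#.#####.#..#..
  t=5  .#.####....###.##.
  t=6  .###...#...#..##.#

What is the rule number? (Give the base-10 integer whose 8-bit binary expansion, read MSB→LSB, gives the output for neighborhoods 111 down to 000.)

  ### -> .   bit 7 = 0  t=0,i=16
  ##. -> .   bit 6 = 0  t=0,i=4
  #.# -> #   bit 5 = 1  t=0,i=5
  #.. -> #   bit 4 = 1  t=0,i=0
  .## -> #   bit 3 = 1  t=0,i=3
  .#. -> #   bit 2 = 1  t=0,i=6
  ..# -> .   bit 1 = 0  t=0,i=2
  ... -> .   bit 0 = 0  t=0,i=1
  bits 00111100 = 60

60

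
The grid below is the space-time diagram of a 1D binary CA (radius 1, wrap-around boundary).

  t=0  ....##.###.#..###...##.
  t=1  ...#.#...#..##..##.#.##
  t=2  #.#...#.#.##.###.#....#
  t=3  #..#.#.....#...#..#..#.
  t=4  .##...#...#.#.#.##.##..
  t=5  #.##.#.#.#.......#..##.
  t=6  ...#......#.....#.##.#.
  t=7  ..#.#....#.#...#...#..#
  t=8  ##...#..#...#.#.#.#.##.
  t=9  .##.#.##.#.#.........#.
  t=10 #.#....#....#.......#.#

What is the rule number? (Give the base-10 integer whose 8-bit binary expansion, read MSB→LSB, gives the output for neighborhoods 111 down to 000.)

  nb ###: next=.  (t=0,i=8, bit7=0)
  nb ##.: next=#  (t=0,i=5, bit6=1)
  nb #.#: next=.  (t=0,i=6, bit5=0)
  nb #..: next=#  (t=0,i=12, bit4=1)
  nb .##: next=.  (t=0,i=4, bit3=0)
  nb .#.: next=.  (t=0,i=11, bit2=0)
  nb ..#: next=#  (t=0,i=3, bit1=1)
  nb ...: next=.  (t=0,i=0, bit0=0)
  bits 01010010 = 82

82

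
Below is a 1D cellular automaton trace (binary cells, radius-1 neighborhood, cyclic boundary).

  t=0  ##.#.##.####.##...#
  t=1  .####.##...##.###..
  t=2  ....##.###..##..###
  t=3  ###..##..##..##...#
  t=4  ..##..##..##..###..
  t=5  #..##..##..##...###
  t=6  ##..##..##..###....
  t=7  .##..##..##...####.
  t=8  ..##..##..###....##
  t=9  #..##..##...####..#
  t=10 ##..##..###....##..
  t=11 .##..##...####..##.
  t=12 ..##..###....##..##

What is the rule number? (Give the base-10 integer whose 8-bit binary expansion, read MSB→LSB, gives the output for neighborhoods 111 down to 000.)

  ### -> .   bit 7 = 0  t=0,i=0
  ##. -> #   bit 6 = 1  t=0,i=1
  #.# -> #   bit 5 = 1  t=0,i=2
  #.. -> #   bit 4 = 1  t=0,i=15
  .## -> .   bit 3 = 0  t=0,i=5
  .#. -> #   bit 2 = 1  t=0,i=3
  ..# -> .   bit 1 = 0  t=0,i=17
  ... -> #   bit 0 = 1  t=0,i=16
  bits 01110101 = 117

117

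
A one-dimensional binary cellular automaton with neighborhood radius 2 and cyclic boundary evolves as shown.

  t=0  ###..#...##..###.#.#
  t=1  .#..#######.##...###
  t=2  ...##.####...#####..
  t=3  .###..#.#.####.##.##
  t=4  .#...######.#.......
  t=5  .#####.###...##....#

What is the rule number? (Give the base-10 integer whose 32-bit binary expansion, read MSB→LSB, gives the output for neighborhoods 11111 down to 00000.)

3249479162

  nb #####: next=#  (t=1,i=6, bit31=1)
  nb ####.: next=#  (t=0,i=1, bit30=1)
  nb ###.#: next=.  (t=0,i=15, bit29=0)
  nb ###..: next=.  (t=0,i=2, bit28=0)
  nb ##.##: next=.  (t=1,i=11, bit27=0)
  nb ##.#.: next=.  (t=0,i=16, bit26=0)
  nb ##..#: next=.  (t=0,i=3, bit25=0)
  nb ##...: next=#  (t=1,i=14, bit24=1)
  nb #.###: next=#  (t=0,i=19, bit23=1)
  nb #.##.: next=.  (t=1,i=12, bit22=0)
  nb #.#.#: next=#  (t=0,i=17, bit21=1)
  nb #.#..: next=.  (t=1,i=1, bit20=0)
  nb #..##: next=#  (t=0,i=12, bit19=1)
  nb #..#.: next=#  (t=0,i=4, bit18=1)
  nb #...#: next=#  (t=0,i=7, bit17=1)
  nb #....: next=#  (t=2,i=19, bit16=1)
  nb .####: next=.  (t=0,i=0, bit15=0)
  nb .###.: next=.  (t=0,i=14, bit14=0)
  nb .##.#: next=.  (t=2,i=4, bit13=0)
  nb .##..: next=#  (t=0,i=10, bit12=1)
  nb .#.##: next=#  (t=0,i=18, bit11=1)
  nb .#.#.: next=#  (t=3,i=7, bit10=1)
  nb .#..#: next=.  (t=1,i=2, bit9=0)
  nb .#...: next=#  (t=0,i=6, bit8=1)
  nb ..###: next=#  (t=0,i=13, bit7=1)
  nb ..##.: next=#  (t=0,i=9, bit6=1)
  nb ..#.#: next=#  (t=3,i=6, bit5=1)
  nb ..#..: next=#  (t=0,i=5, bit4=1)
  nb ...##: next=#  (t=0,i=8, bit3=1)
  nb ...#.: next=.  (t=4,i=0, bit2=0)
  nb ....#: next=#  (t=2,i=1, bit1=1)
  nb .....: next=.  (t=2,i=0, bit0=0)
  bits 11000001101011110001110111111010 = 3249479162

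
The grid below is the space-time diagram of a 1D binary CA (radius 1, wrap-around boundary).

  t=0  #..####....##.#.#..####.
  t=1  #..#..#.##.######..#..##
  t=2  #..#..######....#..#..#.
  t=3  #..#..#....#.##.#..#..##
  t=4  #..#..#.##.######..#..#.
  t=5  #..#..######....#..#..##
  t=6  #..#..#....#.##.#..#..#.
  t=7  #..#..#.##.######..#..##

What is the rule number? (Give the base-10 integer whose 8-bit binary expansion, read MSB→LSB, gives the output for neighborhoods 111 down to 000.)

  ###|.  b7=0 t=0,i=4
  ##.|#  b6=1 t=0,i=6
  #.#|#  b5=1 t=0,i=13
  #..|.  b4=0 t=0,i=1
  .##|#  b3=1 t=0,i=3
  .#.|#  b2=1 t=0,i=0
  ..#|.  b1=0 t=0,i=2
  ...|#  b0=1 t=0,i=8
  bits 01101101 = 109

109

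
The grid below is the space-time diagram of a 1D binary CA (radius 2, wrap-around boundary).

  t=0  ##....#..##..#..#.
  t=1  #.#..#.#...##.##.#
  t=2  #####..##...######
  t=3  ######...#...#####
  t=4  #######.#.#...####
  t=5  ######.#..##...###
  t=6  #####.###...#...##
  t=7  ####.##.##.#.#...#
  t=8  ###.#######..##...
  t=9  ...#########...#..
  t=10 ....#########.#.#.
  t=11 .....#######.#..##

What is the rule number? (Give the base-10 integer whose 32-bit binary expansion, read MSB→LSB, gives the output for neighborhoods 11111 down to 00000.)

3755256580

  [31] ##### => #  t=2,i=0
  [30] ####. => #  t=2,i=3
  [29] ###.# => .  t=4,i=6
  [28] ###.. => #  t=2,i=4
  [27] ##.## => #  t=1,i=13
  [26] ##.#. => #  t=1,i=1
  [25] ##..# => #  t=0,i=11
  [24] ##... => #  t=0,i=2
  [23] #.### => #  t=6,i=6
  [22] #.##. => #  t=0,i=0
  [21] #.#.# => .  t=4,i=8
  [20] #.#.. => #  t=1,i=2
  [19] #..## => .  t=0,i=8
  [18] #..#. => #  t=0,i=12
  [17] #...# => .  t=1,i=9
  [16] #.... => .  t=0,i=3
  [15] .#### => #  t=2,i=13
  [14] .###. => .  t=6,i=7
  [13] .##.# => #  t=1,i=0
  [12] .##.. => .  t=0,i=1
  [11] .#.## => #  t=0,i=17
  [10] .#.#. => .  t=1,i=6
  [9] .#..# => #  t=0,i=7
  [8] .#... => #  t=1,i=8
  [7] ..### => .  t=2,i=12
  [6] ..##. => .  t=0,i=9
  [5] ..#.# => .  t=0,i=16
  [4] ..#.. => .  t=0,i=6
  [3] ...## => .  t=1,i=10
  [2] ...#. => #  t=0,i=5
  [1] ....# => .  t=0,i=4
  [0] ..... => .  t=9,i=0
  bits 11011111110101001010101100000100 = 3755256580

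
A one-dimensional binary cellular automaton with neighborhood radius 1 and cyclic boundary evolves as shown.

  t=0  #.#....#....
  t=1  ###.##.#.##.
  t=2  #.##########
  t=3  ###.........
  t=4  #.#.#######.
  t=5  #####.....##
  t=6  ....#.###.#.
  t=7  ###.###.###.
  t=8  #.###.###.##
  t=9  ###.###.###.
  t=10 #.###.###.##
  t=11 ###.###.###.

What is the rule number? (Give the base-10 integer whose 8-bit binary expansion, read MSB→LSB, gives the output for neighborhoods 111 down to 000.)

  ###|.  b7=0 t=1,i=1
  ##.|#  b6=1 t=1,i=2
  #.#|#  b5=1 t=0,i=1
  #..|.  b4=0 t=0,i=3
  .##|#  b3=1 t=1,i=0
  .#.|#  b2=1 t=0,i=0
  ..#|.  b1=0 t=0,i=6
  ...|#  b0=1 t=0,i=4
  bits 01101101 = 109

109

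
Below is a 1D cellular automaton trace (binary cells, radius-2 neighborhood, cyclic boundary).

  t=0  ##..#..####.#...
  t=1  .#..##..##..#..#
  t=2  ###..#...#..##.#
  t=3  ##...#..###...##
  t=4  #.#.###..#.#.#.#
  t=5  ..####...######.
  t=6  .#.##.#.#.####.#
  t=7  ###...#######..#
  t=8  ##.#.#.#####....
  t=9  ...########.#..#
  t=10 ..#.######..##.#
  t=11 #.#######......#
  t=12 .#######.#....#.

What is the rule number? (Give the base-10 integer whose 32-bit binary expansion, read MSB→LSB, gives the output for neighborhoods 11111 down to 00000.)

3383811644

  ##### -> #   bit 31 = 1  t=5,i=11
  ####. -> #   bit 30 = 1  t=0,i=9
  ###.# -> .   bit 29 = 0  t=0,i=10
  ###.. -> .   bit 28 = 0  t=2,i=2
  ##.## -> #   bit 27 = 1  t=2,i=14
  ##.#. -> .   bit 26 = 0  t=0,i=11
  ##..# -> .   bit 25 = 0  t=0,i=2
  ##... -> #   bit 24 = 1  t=3,i=2
  #.### -> #   bit 23 = 1  t=2,i=15
  #.##. -> .   bit 22 = 0  t=4,i=15
  #.#.# -> #   bit 21 = 1  t=4,i=2
  #.#.. -> #   bit 20 = 1  t=0,i=12
  #..## -> .   bit 19 = 0  t=0,i=6
  #..#. -> .   bit 18 = 0  t=0,i=3
  #...# -> .   bit 17 = 0  t=0,i=14
  #.... -> .   bit 16 = 0  t=8,i=13
  .#### -> #   bit 15 = 1  t=0,i=8
  .###. -> #   bit 14 = 1  t=3,i=9
  .##.# -> .   bit 13 = 0  t=2,i=13
  .##.. -> #   bit 12 = 1  t=0,i=1
  .#.## -> #   bit 11 = 1  t=4,i=3
  .#.#. -> #   bit 10 = 1  t=1,i=0
  .#..# -> #   bit 9 = 1  t=0,i=5
  .#... -> .   bit 8 = 0  t=0,i=13
  ..### -> .   bit 7 = 0  t=0,i=7
  ..##. -> .   bit 6 = 0  t=0,i=0
  ..#.# -> #   bit 5 = 1  t=1,i=15
  ..#.. -> #   bit 4 = 1  t=0,i=4
  ...## -> #   bit 3 = 1  t=0,i=15
  ...#. -> #   bit 2 = 1  t=2,i=8
  ....# -> .   bit 1 = 0  t=8,i=14
  ..... -> .   bit 0 = 0  t=11,i=11
  bits 11001001101100001101111000111100 = 3383811644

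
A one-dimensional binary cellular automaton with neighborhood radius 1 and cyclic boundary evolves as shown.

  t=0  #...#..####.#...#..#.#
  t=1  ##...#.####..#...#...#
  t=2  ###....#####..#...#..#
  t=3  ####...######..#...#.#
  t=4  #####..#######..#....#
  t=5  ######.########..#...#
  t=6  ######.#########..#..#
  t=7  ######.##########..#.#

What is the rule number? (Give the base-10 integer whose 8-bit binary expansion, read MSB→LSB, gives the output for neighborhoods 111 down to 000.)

216

  [7] ### => #  t=0,i=8
  [6] ##. => #  t=0,i=0
  [5] #.# => .  t=0,i=11
  [4] #.. => #  t=0,i=1
  [3] .## => #  t=0,i=7
  [2] .#. => .  t=0,i=4
  [1] ..# => .  t=0,i=3
  [0] ... => .  t=0,i=2
  bits 11011000 = 216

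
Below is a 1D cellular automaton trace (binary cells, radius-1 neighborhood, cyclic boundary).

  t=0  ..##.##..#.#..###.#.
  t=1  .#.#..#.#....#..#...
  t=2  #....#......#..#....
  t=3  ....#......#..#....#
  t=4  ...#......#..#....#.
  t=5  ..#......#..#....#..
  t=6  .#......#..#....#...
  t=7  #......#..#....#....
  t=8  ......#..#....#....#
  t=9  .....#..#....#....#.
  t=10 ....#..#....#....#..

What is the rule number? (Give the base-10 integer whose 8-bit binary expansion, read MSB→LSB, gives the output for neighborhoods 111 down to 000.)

  ###|.  b7=0 t=0,i=15
  ##.|#  b6=1 t=0,i=3
  #.#|.  b5=0 t=0,i=4
  #..|.  b4=0 t=0,i=7
  .##|.  b3=0 t=0,i=2
  .#.|.  b2=0 t=0,i=9
  ..#|#  b1=1 t=0,i=1
  ...|.  b0=0 t=0,i=0
  bits 01000010 = 66

66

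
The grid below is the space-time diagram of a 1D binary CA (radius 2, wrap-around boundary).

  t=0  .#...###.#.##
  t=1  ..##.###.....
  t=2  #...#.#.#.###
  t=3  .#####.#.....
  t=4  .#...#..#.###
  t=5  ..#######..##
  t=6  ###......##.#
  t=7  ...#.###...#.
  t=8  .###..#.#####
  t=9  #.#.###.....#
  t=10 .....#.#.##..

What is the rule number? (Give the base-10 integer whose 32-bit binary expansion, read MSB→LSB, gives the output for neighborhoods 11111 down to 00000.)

722360247

  ##### -> .   bit 31 = 0  t=3,i=3
  ####. -> .   bit 30 = 0  t=2,i=12
  ###.# -> #   bit 29 = 1  t=0,i=7
  ###.. -> .   bit 28 = 0  t=1,i=7
  ##.## -> #   bit 27 = 1  t=1,i=4
  ##.#. -> .   bit 26 = 0  t=0,i=0
  ##..# -> #   bit 25 = 1  t=5,i=0
  ##... -> #   bit 24 = 1  t=1,i=8
  #.### -> .   bit 23 = 0  t=1,i=5
  #.##. -> .   bit 22 = 0  t=0,i=11
  #.#.# -> .   bit 21 = 0  t=0,i=9
  #.#.. -> .   bit 20 = 0  t=0,i=1
  #..## -> #   bit 19 = 1  t=5,i=1
  #..#. -> #   bit 18 = 1  t=4,i=7
  #...# -> #   bit 17 = 1  t=0,i=3
  #.... -> .   bit 16 = 0  t=1,i=9
  .#### -> .   bit 15 = 0  t=2,i=11
  .###. -> #   bit 14 = 1  t=0,i=6
  .##.# -> .   bit 13 = 0  t=0,i=12
  .##.. -> #   bit 12 = 1  t=5,i=12
  .#.## -> .   bit 11 = 0  t=0,i=10
  .#.#. -> #   bit 10 = 1  t=2,i=5
  .#..# -> #   bit 9 = 1  t=4,i=6
  .#... -> #   bit 8 = 1  t=0,i=2
  ..### -> #   bit 7 = 1  t=0,i=5
  ..##. -> .   bit 6 = 0  t=1,i=2
  ..#.# -> #   bit 5 = 1  t=2,i=4
  ..#.. -> #   bit 4 = 1  t=4,i=5
  ...## -> .   bit 3 = 0  t=0,i=4
  ...#. -> #   bit 2 = 1  t=2,i=3
  ....# -> #   bit 1 = 1  t=1,i=0
  ..... -> #   bit 0 = 1  t=1,i=10
  bits 00101011000011100101011110110111 = 722360247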